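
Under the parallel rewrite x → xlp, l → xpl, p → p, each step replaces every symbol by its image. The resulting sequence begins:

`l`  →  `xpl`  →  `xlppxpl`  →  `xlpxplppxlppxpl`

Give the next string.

Rewriting the 15 symbols of xlpxplppxlppxpl one by one yields xlp xpl p xlp p xpl p p xlp xpl p p xlp p xpl; concatenated:

xlpxplpxlppxplppxlpxplppxlppxpl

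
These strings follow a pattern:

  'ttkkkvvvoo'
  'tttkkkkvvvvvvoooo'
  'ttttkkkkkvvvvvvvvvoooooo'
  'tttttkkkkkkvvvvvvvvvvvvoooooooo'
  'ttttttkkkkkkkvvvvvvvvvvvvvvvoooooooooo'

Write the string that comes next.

Reading off run lengths: t runs 2, 3, 4, 5, 6; k runs 3, 4, 5, 6, 7; v runs 3, 6, 9, 12, 15; o runs 2, 4, 6, 8, 10 — each is linear in n (n = 1, 2, …).
Setting n = 6 gives 7, 8, 18, 12 characters in each block.

tttttttkkkkkkkkvvvvvvvvvvvvvvvvvvoooooooooooo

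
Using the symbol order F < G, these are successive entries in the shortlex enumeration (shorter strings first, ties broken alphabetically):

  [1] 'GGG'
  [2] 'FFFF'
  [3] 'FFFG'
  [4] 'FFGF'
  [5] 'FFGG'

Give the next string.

FGFF

Treat FFGG as a base-2 numeral over the given alphabet and add one, carrying through any trailing G's.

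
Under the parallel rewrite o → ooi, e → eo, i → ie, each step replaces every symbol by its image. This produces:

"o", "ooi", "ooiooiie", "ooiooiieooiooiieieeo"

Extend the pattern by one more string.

ooiooiieooiooiieieeoooiooiieooiooiieieeoieeoeoooi

Applying the rule to each of the 20 symbols of ooiooiieooiooiieieeo gives the pieces ooi ooi ie ooi ooi ie ie eo ooi ooi ie ooi ooi ie ie eo ie eo eo ooi, which concatenate to the answer.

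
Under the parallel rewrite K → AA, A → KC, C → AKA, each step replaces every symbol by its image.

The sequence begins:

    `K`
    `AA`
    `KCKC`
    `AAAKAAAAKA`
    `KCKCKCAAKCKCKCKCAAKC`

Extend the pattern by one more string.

Replace each of the 20 characters of KCKCKCAAKCKCKCKCAAKC in place — AA AKA AA AKA AA AKA KC KC AA AKA AA AKA AA AKA AA AKA KC KC AA AKA — and concatenate.

AAAKAAAAKAAAAKAKCKCAAAKAAAAKAAAAKAAAAKAKCKCAAAKA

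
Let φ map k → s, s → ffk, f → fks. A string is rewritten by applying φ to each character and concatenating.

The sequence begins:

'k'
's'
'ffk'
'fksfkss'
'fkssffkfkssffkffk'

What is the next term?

Rewriting the 17 symbols of fkssffkfkssffkffk one by one yields fks s ffk ffk fks fks s fks s ffk ffk fks fks s fks fks s; concatenated:

fkssffkffkfksfkssfkssffkffkfksfkssfksfkss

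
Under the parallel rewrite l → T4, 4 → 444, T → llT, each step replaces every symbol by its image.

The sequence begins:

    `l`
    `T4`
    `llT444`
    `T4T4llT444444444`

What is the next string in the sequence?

φ(T4T4llT444444444) expands symbol-by-symbol to llT 444 llT 444 T4 T4 llT 444 444 444 444 444 444 444 444 444; joining the 16 pieces gives the next term.

llT444llT444T4T4llT444444444444444444444444444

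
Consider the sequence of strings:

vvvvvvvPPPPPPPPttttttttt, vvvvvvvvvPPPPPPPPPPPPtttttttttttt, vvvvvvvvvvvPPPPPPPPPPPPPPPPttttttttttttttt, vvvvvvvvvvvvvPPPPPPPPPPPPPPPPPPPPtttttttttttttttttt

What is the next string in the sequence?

Term n consists of 2n+3 v's, followed by 4n P's, followed by 3n+3 t's, where the shown terms are n = 2, 3, 4, 5.
For the next term, n = 6, so the run lengths are 15, 24, 21.

vvvvvvvvvvvvvvvPPPPPPPPPPPPPPPPPPPPPPPPttttttttttttttttttttt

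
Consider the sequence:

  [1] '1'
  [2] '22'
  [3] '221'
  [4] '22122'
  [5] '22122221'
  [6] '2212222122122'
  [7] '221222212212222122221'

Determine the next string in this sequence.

From term 3 onward, concatenate the last term with the second-to-last: 22·1 = 221, 221·22 = 22122, …
So term 8 is 221222212212222122221·2212222122122.

2212222122122221222212212222122122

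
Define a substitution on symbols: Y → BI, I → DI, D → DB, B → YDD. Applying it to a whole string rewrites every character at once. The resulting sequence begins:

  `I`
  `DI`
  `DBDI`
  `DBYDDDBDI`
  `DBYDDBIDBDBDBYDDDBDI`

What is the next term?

Replace each of the 20 characters of DBYDDBIDBDBDBYDDDBDI in place — DB YDD BI DB DB YDD DI DB YDD DB YDD DB YDD BI DB DB DB YDD DB DI — and concatenate.

DBYDDBIDBDBYDDDIDBYDDDBYDDDBYDDBIDBDBDBYDDDBDI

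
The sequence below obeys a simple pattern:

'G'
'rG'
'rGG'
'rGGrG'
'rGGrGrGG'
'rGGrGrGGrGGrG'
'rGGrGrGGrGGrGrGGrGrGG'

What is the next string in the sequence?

Each term (from the third on) is the previous term followed by the one before it: term 3 = rG·G = rGG.
The next term joins rGGrGrGGrGGrGrGGrGrGG and rGGrGrGGrGGrG.

rGGrGrGGrGGrGrGGrGrGGrGGrGrGGrGGrG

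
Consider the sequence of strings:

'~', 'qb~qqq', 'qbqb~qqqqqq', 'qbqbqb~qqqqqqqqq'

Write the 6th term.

Each term wraps the previous one in qb on the left and qqq on the right.
From qbqbqb~qqqqqqqqq, 2 further steps: qbqbqb~qqqqqqqqq → qbqbqbqb~qqqqqqqqqqqq → (answer).

qbqbqbqbqb~qqqqqqqqqqqqqqq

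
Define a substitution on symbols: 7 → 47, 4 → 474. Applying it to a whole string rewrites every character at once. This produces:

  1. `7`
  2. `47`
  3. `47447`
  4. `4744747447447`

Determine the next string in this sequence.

Applying the rule to each of the 13 symbols of 4744747447447 gives the pieces 474 47 474 474 47 474 47 474 474 47 474 474 47, which concatenate to the answer.

4744747447447474474744744747447447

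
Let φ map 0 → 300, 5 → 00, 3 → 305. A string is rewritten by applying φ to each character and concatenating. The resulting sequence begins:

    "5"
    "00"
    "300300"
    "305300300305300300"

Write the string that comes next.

φ(305300300305300300) expands symbol-by-symbol to 305 300 00 305 300 300 305 300 300 305 300 00 305 300 300 305 300 300; joining the 18 pieces gives the next term.

3053000030530030030530030030530000305300300305300300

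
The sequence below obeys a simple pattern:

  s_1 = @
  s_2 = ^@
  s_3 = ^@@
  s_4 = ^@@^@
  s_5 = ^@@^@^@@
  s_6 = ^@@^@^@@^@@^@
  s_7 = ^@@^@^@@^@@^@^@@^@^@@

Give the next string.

This is a Fibonacci-style word recurrence s(k) = s(k−1)·s(k−2): e.g. ^@·@ = ^@@.
The next term joins ^@@^@^@@^@@^@^@@^@^@@ and ^@@^@^@@^@@^@.

^@@^@^@@^@@^@^@@^@^@@^@@^@^@@^@@^@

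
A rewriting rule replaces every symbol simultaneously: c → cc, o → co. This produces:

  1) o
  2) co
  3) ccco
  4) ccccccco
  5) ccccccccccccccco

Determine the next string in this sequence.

Rewriting the 16 symbols of ccccccccccccccco one by one yields cc cc cc cc cc cc cc cc cc cc cc cc cc cc cc co; concatenated:

ccccccccccccccccccccccccccccccco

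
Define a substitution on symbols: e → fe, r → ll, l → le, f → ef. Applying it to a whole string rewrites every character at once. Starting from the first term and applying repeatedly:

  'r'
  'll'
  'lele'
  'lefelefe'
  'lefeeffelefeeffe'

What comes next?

φ(lefeeffelefeeffe) expands symbol-by-symbol to le fe ef fe fe ef ef fe le fe ef fe fe ef ef fe; joining the 16 pieces gives the next term.

lefeeffefeefeffelefeeffefeefeffe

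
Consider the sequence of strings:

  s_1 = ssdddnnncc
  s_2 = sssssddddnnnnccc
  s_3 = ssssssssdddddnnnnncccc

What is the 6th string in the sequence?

sssssssssssssssssddddddddnnnnnnnnccccccc

Term n consists of 3n-1 s's, followed by n+2 d's, followed by n+2 n's, followed by n+1 c's (n = 1, 2, …).
For term 6, n = 6, so the run lengths are 17, 8, 8, 7.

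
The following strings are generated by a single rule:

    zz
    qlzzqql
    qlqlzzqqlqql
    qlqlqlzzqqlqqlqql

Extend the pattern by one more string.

s(k+1) = ql·s(k)·qql, so each term gains ql as a prefix and qql as a suffix.
So the next term is ql·qlqlqlzzqqlqqlqql·qql.

qlqlqlqlzzqqlqqlqqlqql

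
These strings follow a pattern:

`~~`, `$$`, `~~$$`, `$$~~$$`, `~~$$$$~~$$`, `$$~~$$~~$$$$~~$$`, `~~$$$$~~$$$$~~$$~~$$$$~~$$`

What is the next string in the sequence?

$$~~$$~~$$$$~~$$~~$$$$~~$$$$~~$$~~$$$$~~$$

Each term (from the third on) is the two preceding terms concatenated in order: term 3 = ~~·$$ = ~~$$.
So term 8 is $$~~$$~~$$$$~~$$·~~$$$$~~$$$$~~$$~~$$$$~~$$.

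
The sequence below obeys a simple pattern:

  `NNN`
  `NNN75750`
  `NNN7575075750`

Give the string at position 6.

NNN7575075750757507575075750

Every step adds 75750 to the end: s(k+1) = s(k)·75750.
From NNN7575075750, 3 further steps: NNN7575075750 → NNN757507575075750 → NNN75750757507575075750 → (answer).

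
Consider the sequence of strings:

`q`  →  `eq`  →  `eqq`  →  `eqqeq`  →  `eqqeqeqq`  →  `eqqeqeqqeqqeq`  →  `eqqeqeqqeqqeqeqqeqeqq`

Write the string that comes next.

Each term (from the third on) is the previous term followed by the one before it: term 3 = eq·q = eqq.
The next term joins eqqeqeqqeqqeqeqqeqeqq and eqqeqeqqeqqeq.

eqqeqeqqeqqeqeqqeqeqqeqqeqeqqeqqeq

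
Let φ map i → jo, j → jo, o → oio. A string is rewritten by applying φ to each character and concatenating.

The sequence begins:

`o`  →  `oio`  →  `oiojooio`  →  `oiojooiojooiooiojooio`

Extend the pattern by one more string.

Rewriting the 21 symbols of oiojooiojooiooiojooio one by one yields oio jo oio jo oio oio jo oio jo oio oio jo oio oio jo oio jo oio oio jo oio; concatenated:

oiojooiojooiooiojooiojooiooiojooiooiojooiojooiooiojooio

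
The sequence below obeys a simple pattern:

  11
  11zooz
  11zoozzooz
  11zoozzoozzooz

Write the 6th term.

Every step adds zooz to the end: s(k+1) = s(k)·zooz.
From 11zoozzoozzooz, 2 further steps: 11zoozzoozzooz → 11zoozzoozzoozzooz → (answer).

11zoozzoozzoozzoozzooz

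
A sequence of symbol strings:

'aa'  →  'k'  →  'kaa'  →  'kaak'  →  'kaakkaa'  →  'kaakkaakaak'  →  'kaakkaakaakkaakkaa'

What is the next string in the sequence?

Each term (from the third on) is the previous term followed by the one before it: term 3 = k·aa = kaa.
So term 8 is kaakkaakaakkaakkaa·kaakkaakaak.

kaakkaakaakkaakkaakaakkaakaak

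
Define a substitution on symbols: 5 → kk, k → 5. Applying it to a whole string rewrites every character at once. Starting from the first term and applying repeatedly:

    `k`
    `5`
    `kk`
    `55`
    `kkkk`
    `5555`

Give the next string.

kkkkkkkk

Rewriting each symbol of 5555: 5→kk, 5→kk, 5→kk, 5→kk, which concatenates to kk kk kk kk.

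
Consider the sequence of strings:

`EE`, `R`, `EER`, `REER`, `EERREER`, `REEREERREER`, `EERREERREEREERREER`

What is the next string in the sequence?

Each term (from the third on) is the two preceding terms concatenated in order: term 3 = EE·R = EER.
The next term joins REEREERREER and EERREERREEREERREER.

REEREERREEREERREERREEREERREER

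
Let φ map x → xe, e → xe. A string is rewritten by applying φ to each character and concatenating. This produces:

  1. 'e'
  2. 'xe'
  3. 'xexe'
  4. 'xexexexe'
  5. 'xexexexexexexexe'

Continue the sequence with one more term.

Rewriting the 16 symbols of xexexexexexexexe one by one yields xe xe xe xe xe xe xe xe xe xe xe xe xe xe xe xe; concatenated:

xexexexexexexexexexexexexexexexe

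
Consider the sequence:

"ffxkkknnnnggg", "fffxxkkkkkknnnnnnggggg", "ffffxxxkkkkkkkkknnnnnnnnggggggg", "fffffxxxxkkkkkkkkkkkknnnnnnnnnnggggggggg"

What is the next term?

Term n consists of n+1 f's, followed by n x's, followed by 3n k's, followed by 2n+2 n's, followed by 2n+1 g's (n = 1, 2, …).
At n = 5 the blocks have lengths 6, 5, 15, 12, 11.

ffffffxxxxxkkkkkkkkkkkkkkknnnnnnnnnnnnggggggggggg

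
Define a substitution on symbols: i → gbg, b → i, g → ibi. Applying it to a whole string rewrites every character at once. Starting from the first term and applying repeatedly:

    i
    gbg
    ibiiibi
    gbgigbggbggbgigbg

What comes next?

Replace each of the 17 characters of gbgigbggbggbgigbg in place — ibi i ibi gbg ibi i ibi ibi i ibi ibi i ibi gbg ibi i ibi — and concatenate.

ibiiibigbgibiiibiibiiibiibiiibigbgibiiibi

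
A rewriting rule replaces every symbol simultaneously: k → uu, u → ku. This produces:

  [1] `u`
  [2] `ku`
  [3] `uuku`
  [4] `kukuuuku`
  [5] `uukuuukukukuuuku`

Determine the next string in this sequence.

kukuuukukukuuukuuukuuukukukuuuku

Applying the rule to each of the 16 symbols of uukuuukukukuuuku gives the pieces ku ku uu ku ku ku uu ku uu ku uu ku ku ku uu ku, which concatenate to the answer.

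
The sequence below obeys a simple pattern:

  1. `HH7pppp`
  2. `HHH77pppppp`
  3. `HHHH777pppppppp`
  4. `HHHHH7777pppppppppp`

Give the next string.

Reading off run lengths: H runs 2, 3, 4, 5; 7 runs 1, 2, 3, 4; p runs 4, 6, 8, 10 — each is linear in n, where the shown terms are n = 2, 3, 4, 5.
Setting n = 6 gives 6, 5, 12 characters in each block.

HHHHHH77777pppppppppppp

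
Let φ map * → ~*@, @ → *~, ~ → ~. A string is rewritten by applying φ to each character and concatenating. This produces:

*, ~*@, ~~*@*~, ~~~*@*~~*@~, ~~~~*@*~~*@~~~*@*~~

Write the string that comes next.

~~~~~*@*~~*@~~~*@*~~~~~*@*~~*@~~

Applying the rule to each of the 19 symbols of ~~~~*@*~~*@~~~*@*~~ gives the pieces ~ ~ ~ ~ ~*@ *~ ~*@ ~ ~ ~*@ *~ ~ ~ ~ ~*@ *~ ~*@ ~ ~, which concatenate to the answer.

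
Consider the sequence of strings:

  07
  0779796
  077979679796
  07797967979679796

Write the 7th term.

Every step adds 79796 to the end: s(k+1) = s(k)·79796.
From 07797967979679796, 3 further steps: 07797967979679796 → 0779796797967979679796 → 077979679796797967979679796 → (answer).

07797967979679796797967979679796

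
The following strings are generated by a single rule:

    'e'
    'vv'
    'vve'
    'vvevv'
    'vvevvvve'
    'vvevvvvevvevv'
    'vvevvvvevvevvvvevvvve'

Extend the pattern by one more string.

This is a Fibonacci-style word recurrence s(k) = s(k−1)·s(k−2): e.g. vv·e = vve.
So term 8 is vvevvvvevvevvvvevvvve·vvevvvvevvevv.

vvevvvvevvevvvvevvvvevvevvvvevvevv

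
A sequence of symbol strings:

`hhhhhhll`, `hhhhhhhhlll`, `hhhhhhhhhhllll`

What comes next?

The n-th term is 2n h's then n-1 l's, where the shown terms are n = 3, 4, 5.
At n = 6 the blocks have lengths 12, 5.

hhhhhhhhhhhhlllll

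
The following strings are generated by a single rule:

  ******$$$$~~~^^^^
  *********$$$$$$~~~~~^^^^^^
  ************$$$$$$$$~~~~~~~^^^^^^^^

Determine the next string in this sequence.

***************$$$$$$$$$$~~~~~~~~~^^^^^^^^^^

The n-th term is 3n *'s then 2n $'s then 2n-1 ~'s then 2n ^'s, where the shown terms are n = 2, 3, 4.
For the next term, n = 5, so the run lengths are 15, 10, 9, 10.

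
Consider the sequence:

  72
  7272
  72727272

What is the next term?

Every step duplicates the string.
Doubling 72727272:

7272727272727272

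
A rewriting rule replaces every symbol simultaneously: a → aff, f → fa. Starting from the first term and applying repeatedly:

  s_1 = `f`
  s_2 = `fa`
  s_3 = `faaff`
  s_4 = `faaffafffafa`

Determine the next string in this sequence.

faaffafffafaafffafafaafffaaff

Apply φ to faaffafffafa symbol by symbol: f→fa, a→aff, a→aff, f→fa, f→fa, a→aff, f→fa, f→fa, f→fa, a→aff, f→fa, a→aff; joined: fa aff aff fa fa aff fa fa fa aff fa aff.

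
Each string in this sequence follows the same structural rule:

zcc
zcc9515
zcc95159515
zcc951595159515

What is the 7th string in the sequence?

zcc951595159515951595159515

The strings grow by a fixed suffix 9515 each time.
From zcc951595159515, 3 further steps: zcc951595159515 → zcc9515951595159515 → zcc95159515951595159515 → (answer).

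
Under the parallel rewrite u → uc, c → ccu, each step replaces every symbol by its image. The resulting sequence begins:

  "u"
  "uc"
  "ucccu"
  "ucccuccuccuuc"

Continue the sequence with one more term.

Rewriting the 13 symbols of ucccuccuccuuc one by one yields uc ccu ccu ccu uc ccu ccu uc ccu ccu uc uc ccu; concatenated:

ucccuccuccuucccuccuucccuccuucucccu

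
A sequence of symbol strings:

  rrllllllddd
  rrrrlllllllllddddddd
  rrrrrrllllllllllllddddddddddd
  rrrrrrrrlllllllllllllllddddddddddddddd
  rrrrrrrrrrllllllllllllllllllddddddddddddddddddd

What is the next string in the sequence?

rrrrrrrrrrrrlllllllllllllllllllllddddddddddddddddddddddd

Each string has the form r^{2n} l^{3n+3} d^{4n-1} (n = 1, 2, …).
Setting n = 6 gives 12, 21, 23 characters in each block.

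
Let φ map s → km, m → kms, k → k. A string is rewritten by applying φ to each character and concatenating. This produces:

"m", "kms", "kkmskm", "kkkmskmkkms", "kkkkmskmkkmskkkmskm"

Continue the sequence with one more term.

Replace each of the 19 characters of kkkkmskmkkmskkkmskm in place — k k k k kms km k kms k k kms km k k k kms km k kms — and concatenate.

kkkkkmskmkkmskkkmskmkkkkmskmkkms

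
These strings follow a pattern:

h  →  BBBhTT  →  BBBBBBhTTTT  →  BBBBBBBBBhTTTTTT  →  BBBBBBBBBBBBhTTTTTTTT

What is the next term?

BBBBBBBBBBBBBBBhTTTTTTTTTT

s(k+1) = BBB·s(k)·TT, so each term gains BBB as a prefix and TT as a suffix.
So the next term is BBB·BBBBBBBBBBBBhTTTTTTTT·TT.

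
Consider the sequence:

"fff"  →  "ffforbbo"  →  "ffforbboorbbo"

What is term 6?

ffforbboorbboorbboorbboorbbo

Each term is the previous one with orbbo appended.
From ffforbboorbbo, 3 further steps: ffforbboorbbo → ffforbboorbboorbbo → ffforbboorbboorbboorbbo → (answer).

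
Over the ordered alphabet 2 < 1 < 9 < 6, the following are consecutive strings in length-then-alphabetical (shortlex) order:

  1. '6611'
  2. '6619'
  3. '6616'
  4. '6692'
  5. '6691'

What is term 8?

Continuing the enumeration 3 steps past 6691: 6691 → 6699 → 6696 → (answer).

6662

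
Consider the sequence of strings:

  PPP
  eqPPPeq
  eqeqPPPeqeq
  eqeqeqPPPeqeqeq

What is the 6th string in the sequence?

eqeqeqeqeqPPPeqeqeqeqeq

Every step adds eq to the front and eq to the end of the previous string.
From eqeqeqPPPeqeqeq, 2 further steps: eqeqeqPPPeqeqeq → eqeqeqeqPPPeqeqeqeq → (answer).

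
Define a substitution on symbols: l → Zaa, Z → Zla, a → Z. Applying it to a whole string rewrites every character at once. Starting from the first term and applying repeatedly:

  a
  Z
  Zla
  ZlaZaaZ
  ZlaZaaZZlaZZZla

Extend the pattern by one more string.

Applying the rule to each of the 15 symbols of ZlaZaaZZlaZZZla gives the pieces Zla Zaa Z Zla Z Z Zla Zla Zaa Z Zla Zla Zla Zaa Z, which concatenate to the answer.

ZlaZaaZZlaZZZlaZlaZaaZZlaZlaZlaZaaZ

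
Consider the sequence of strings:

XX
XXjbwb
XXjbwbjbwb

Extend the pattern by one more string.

Every step adds jbwb to the end: s(k+1) = s(k)·jbwb.
So the next term is XXjbwbjbwb·jbwb.

XXjbwbjbwbjbwb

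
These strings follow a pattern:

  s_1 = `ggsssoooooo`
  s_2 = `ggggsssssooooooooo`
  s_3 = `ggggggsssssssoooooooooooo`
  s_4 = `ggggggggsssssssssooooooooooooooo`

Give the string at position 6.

ggggggggggggsssssssssssssooooooooooooooooooooo

Term n consists of 2n-2 g's, followed by 2n-1 s's, followed by 3n o's, where the shown terms are n = 2, 3, 4, 5.
At n = 7 the blocks have lengths 12, 13, 21.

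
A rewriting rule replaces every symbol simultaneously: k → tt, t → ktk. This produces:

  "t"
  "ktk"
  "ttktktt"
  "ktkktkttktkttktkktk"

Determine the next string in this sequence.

Applying the rule to each of the 19 symbols of ktkktkttktkttktkktk gives the pieces tt ktk tt tt ktk tt ktk ktk tt ktk tt ktk ktk tt ktk tt tt ktk tt, which concatenate to the answer.

ttktkttttktkttktkktkttktkttktkktkttktkttttktktt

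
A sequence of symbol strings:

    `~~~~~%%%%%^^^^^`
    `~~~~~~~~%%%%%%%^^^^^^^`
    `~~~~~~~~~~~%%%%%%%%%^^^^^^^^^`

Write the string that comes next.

Each string has the form ~^{3n-1} %^{2n+1} ^^{2n+1}, where the shown terms are n = 2, 3, 4.
Setting n = 5 gives 14, 11, 11 characters in each block.

~~~~~~~~~~~~~~%%%%%%%%%%%^^^^^^^^^^^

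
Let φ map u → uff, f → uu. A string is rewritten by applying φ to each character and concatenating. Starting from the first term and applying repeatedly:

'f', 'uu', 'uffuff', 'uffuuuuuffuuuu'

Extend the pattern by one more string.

Rewriting the 14 symbols of uffuuuuuffuuuu one by one yields uff uu uu uff uff uff uff uff uu uu uff uff uff uff; concatenated:

uffuuuuuffuffuffuffuffuuuuuffuffuffuff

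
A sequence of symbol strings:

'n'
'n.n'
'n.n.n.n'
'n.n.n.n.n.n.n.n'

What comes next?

n.n.n.n.n.n.n.n.n.n.n.n.n.n.n.n

Each string is two copies of the previous one joined by '.'.
One more doubling of n.n.n.n.n.n.n.n gives the answer.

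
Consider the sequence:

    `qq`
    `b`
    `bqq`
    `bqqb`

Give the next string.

bqqbbqq

From term 3 onward, concatenate the last term with the second-to-last: b·qq = bqq, bqq·b = bqqb, …
Continuing: bqqb · bqq gives term 5.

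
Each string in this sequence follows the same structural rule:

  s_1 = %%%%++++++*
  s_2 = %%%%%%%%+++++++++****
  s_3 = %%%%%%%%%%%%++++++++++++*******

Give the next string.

%%%%%%%%%%%%%%%%+++++++++++++++**********

Reading off run lengths: % runs 4, 8, 12; + runs 6, 9, 12; * runs 1, 4, 7 — each is linear in n (n = 1, 2, …).
Setting n = 4 gives 16, 15, 10 characters in each block.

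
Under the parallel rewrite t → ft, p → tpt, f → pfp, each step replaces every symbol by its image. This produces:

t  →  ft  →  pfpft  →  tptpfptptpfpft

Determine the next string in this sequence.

fttptfttptpfptptfttptfttptpfptptpfpft

Replace each of the 14 characters of tptpfptptpfpft in place — ft tpt ft tpt pfp tpt ft tpt ft tpt pfp tpt pfp ft — and concatenate.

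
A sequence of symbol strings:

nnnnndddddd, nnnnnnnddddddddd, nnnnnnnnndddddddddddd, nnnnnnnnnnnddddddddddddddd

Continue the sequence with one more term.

Each string has the form n^{2n+1} d^{3n}, where the shown terms are n = 2, 3, 4, 5.
Setting n = 6 gives 13, 18 characters in each block.

nnnnnnnnnnnnndddddddddddddddddd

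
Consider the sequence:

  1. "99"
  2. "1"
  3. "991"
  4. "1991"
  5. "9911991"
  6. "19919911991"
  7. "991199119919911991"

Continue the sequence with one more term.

This is a Fibonacci-style word recurrence s(k) = s(k−2)·s(k−1): e.g. 99·1 = 991.
The next term joins 19919911991 and 991199119919911991.

19919911991991199119919911991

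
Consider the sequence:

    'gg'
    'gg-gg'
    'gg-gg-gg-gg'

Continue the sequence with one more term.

gg-gg-gg-gg-gg-gg-gg-gg

Each string is two copies of the previous one joined by '-'.
One more doubling of gg-gg-gg-gg gives the answer.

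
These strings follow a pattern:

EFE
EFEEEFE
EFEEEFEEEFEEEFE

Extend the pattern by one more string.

EFEEEFEEEFEEEFEEEFEEEFEEEFEEEFE

s(k+1) = s(k)·E·s(k) — each term doubles the last with 'E' between the halves.
One more doubling of EFEEEFEEEFEEEFE gives the answer.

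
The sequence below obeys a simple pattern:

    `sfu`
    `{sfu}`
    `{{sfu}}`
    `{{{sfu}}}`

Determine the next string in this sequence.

{{{{sfu}}}}

Each term wraps the previous one in { on the left and } on the right.
So the next term is {·{{{sfu}}}·}.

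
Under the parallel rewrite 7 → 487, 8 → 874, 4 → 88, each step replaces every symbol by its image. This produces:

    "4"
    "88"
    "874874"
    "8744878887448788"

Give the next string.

Rewriting the 16 symbols of 8744878887448788 one by one yields 874 487 88 88 874 487 874 874 874 487 88 88 874 487 874 874; concatenated:

87448788888744878748748744878888874487874874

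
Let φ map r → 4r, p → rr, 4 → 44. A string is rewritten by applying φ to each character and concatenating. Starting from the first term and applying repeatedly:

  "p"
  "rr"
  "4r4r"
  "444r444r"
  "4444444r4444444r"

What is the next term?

444444444444444r444444444444444r

Replace each of the 16 characters of 4444444r4444444r in place — 44 44 44 44 44 44 44 4r 44 44 44 44 44 44 44 4r — and concatenate.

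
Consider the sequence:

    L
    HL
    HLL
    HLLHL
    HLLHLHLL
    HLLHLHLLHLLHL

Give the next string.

Each term (from the third on) is the previous term followed by the one before it: term 3 = HL·L = HLL.
The next term joins HLLHLHLLHLLHL and HLLHLHLL.

HLLHLHLLHLLHLHLLHLHLL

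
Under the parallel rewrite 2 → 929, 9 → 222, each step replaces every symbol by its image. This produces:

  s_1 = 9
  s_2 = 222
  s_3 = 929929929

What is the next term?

222929222222929222222929222

Rewriting each symbol of 929929929: 9→222, 2→929, 9→222, 9→222, 2→929, 9→222, 9→222, 2→929, 9→222, which concatenates to 222 929 222 222 929 222 222 929 222.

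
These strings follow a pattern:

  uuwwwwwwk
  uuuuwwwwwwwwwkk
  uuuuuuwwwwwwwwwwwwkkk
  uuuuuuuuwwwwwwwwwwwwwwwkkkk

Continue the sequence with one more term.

Term n consists of 2n u's, followed by 3n+3 w's, followed by n k's (n = 1, 2, …).
For the next term, n = 5, so the run lengths are 10, 18, 5.

uuuuuuuuuuwwwwwwwwwwwwwwwwwwkkkkk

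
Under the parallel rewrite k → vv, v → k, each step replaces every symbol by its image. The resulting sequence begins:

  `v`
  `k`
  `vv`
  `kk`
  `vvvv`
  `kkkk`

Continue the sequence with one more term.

vvvvvvvv

Expanding kkkk: k→vv, k→vv, k→vv, k→vv. Concatenated: vv vv vv vv.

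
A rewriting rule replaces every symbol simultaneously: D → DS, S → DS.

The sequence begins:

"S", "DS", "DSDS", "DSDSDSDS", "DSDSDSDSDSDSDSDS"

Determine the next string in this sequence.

φ(DSDSDSDSDSDSDSDS) expands symbol-by-symbol to DS DS DS DS DS DS DS DS DS DS DS DS DS DS DS DS; joining the 16 pieces gives the next term.

DSDSDSDSDSDSDSDSDSDSDSDSDSDSDSDS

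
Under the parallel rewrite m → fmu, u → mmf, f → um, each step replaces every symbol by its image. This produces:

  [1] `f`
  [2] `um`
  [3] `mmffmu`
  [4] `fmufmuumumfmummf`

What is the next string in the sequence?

Rewriting the 16 symbols of fmufmuumumfmummf one by one yields um fmu mmf um fmu mmf mmf fmu mmf fmu um fmu mmf fmu fmu um; concatenated:

umfmummfumfmummfmmffmummffmuumfmummffmufmuum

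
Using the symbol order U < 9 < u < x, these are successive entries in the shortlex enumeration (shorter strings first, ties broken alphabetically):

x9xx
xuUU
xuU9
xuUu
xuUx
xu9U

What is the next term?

The successor of xu9U increments the rightmost position that isn't already x and resets every position after it to U.

xu99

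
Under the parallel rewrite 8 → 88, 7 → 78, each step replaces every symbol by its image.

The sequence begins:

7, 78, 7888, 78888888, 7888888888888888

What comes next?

Replace each of the 16 characters of 7888888888888888 in place — 78 88 88 88 88 88 88 88 88 88 88 88 88 88 88 88 — and concatenate.

78888888888888888888888888888888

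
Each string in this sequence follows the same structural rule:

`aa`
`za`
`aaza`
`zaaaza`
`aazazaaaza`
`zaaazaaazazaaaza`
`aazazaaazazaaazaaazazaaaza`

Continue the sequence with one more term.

From term 3 onward, concatenate the second-to-last term with the last: aa·za = aaza, za·aaza = zaaaza, …
Continuing: zaaazaaazazaaaza · aazazaaazazaaazaaazazaaaza gives term 8.

zaaazaaazazaaazaaazazaaazazaaazaaazazaaaza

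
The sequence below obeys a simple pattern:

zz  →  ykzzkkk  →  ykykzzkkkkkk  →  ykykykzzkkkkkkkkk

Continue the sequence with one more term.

Every step adds yk to the front and kkk to the end of the previous string.
So the next term is yk·ykykykzzkkkkkkkkk·kkk.

ykykykykzzkkkkkkkkkkkk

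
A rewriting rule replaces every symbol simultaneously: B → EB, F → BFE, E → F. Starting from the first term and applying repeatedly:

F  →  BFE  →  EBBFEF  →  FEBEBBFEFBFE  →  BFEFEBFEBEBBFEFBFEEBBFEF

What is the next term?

Replace each of the 24 characters of BFEFEBFEBEBBFEFBFEEBBFEF in place — EB BFE F BFE F EB BFE F EB F EB EB BFE F BFE EB BFE F F EB EB BFE F BFE — and concatenate.

EBBFEFBFEFEBBFEFEBFEBEBBFEFBFEEBBFEFFEBEBBFEFBFE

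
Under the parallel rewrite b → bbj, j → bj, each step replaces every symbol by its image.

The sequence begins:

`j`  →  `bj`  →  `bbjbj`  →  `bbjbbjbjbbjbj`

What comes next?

Rewriting the 13 symbols of bbjbbjbjbbjbj one by one yields bbj bbj bj bbj bbj bj bbj bj bbj bbj bj bbj bj; concatenated:

bbjbbjbjbbjbbjbjbbjbjbbjbbjbjbbjbj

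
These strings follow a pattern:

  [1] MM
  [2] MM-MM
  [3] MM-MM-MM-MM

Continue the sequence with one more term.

Each string is two copies of the previous one joined by '-'.
So the next term is two copies of MM-MM-MM-MM with '-' between the halves.

MM-MM-MM-MM-MM-MM-MM-MM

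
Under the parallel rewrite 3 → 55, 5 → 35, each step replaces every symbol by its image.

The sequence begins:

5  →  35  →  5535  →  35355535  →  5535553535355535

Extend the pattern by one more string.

Replace each of the 16 characters of 5535553535355535 in place — 35 35 55 35 35 35 55 35 55 35 55 35 35 35 55 35 — and concatenate.

35355535353555355535553535355535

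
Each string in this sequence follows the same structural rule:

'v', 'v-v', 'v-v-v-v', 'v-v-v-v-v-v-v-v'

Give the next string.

Every step duplicates the string with '-' between the halves.
Doubling v-v-v-v-v-v-v-v with '-' between the halves:

v-v-v-v-v-v-v-v-v-v-v-v-v-v-v-v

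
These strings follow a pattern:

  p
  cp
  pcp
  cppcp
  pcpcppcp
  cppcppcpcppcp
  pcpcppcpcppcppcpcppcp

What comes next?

cppcppcpcppcppcpcppcpcppcppcpcppcp

From term 3 onward, concatenate the second-to-last term with the last: p·cp = pcp, cp·pcp = cppcp, …
Continuing: cppcppcpcppcp · pcpcppcpcppcppcpcppcp gives term 8.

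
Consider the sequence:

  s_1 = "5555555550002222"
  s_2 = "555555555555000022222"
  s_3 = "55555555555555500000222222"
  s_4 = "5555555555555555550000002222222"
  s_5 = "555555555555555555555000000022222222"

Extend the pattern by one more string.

The n-th term is 3n 5's then n 0's then n+1 2's, where the shown terms are n = 3, 4, 5, 6, 7.
For the next term, n = 8, so the run lengths are 24, 8, 9.

55555555555555555555555500000000222222222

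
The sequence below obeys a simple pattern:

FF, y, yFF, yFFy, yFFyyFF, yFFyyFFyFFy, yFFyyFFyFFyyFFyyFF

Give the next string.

Each term (from the third on) is the previous term followed by the one before it: term 3 = y·FF = yFF.
Continuing: yFFyyFFyFFyyFFyyFF · yFFyyFFyFFy gives term 8.

yFFyyFFyFFyyFFyyFFyFFyyFFyFFy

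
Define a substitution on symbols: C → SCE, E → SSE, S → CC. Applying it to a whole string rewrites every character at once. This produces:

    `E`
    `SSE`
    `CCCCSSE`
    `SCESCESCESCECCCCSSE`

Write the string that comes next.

Rewriting the 19 symbols of SCESCESCESCECCCCSSE one by one yields CC SCE SSE CC SCE SSE CC SCE SSE CC SCE SSE SCE SCE SCE SCE CC CC SSE; concatenated:

CCSCESSECCSCESSECCSCESSECCSCESSESCESCESCESCECCCCSSE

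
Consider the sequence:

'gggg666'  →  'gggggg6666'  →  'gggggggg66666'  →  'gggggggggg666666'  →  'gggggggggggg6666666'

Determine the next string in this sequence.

gggggggggggggg66666666

Reading off run lengths: g runs 4, 6, 8, 10, 12; 6 runs 3, 4, 5, 6, 7 — each is linear in n, where the shown terms are n = 2, 3, 4, 5, 6.
Setting n = 7 gives 14, 8 characters in each block.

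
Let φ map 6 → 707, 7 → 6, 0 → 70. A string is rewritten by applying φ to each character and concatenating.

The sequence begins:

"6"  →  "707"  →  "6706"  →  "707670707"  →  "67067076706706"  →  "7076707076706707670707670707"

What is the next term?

Rewriting the 28 symbols of 7076707076706707670707670707 one by one yields 6 70 6 707 6 70 6 70 6 707 6 70 707 6 70 6 707 6 70 6 70 6 707 6 70 6 70 6; concatenated:

67067076706706707670707670670767067067076706706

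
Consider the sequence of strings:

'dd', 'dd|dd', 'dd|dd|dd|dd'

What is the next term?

dd|dd|dd|dd|dd|dd|dd|dd

Each string is two copies of the previous one joined by '|'.
So the next term is two copies of dd|dd|dd|dd with '|' between the halves.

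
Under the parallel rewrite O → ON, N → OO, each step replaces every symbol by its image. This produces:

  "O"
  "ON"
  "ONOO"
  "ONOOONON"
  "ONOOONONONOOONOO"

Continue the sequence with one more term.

ONOOONONONOOONOOONOOONONONOOONON

Replace each of the 16 characters of ONOOONONONOOONOO in place — ON OO ON ON ON OO ON OO ON OO ON ON ON OO ON ON — and concatenate.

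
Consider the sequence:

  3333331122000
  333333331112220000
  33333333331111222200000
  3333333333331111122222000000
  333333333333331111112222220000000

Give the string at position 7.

3333333333333333331111111122222222000000000

The n-th term is 2n+2 3's then n 1's then n 2's then n+1 0's, where the shown terms are n = 2, 3, 4, 5, 6.
Setting n = 8 gives 18, 8, 8, 9 characters in each block.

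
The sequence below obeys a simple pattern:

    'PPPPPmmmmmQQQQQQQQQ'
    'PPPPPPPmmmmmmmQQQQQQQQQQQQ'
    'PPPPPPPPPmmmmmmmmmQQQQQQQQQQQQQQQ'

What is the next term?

Each string has the form P^{2n-1} m^{2n-1} Q^{3n}, where the shown terms are n = 3, 4, 5.
At n = 6 the blocks have lengths 11, 11, 18.

PPPPPPPPPPPmmmmmmmmmmmQQQQQQQQQQQQQQQQQQ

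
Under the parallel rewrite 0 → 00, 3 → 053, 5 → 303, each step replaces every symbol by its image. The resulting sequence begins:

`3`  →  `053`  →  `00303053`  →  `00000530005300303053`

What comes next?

φ(00000530005300303053) expands symbol-by-symbol to 00 00 00 00 00 303 053 00 00 00 303 053 00 00 053 00 053 00 303 053; joining the 20 pieces gives the next term.

000000000030305300000030305300000530005300303053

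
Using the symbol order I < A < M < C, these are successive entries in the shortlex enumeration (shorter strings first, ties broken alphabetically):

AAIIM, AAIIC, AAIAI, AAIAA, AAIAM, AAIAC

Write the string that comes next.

Treat AAIAC as a base-4 numeral over the given alphabet and add one, carrying through any trailing C's.

AAIMI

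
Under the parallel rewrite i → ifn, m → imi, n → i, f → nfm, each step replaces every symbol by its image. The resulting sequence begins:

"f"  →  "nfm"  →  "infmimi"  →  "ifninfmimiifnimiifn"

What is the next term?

Replace each of the 19 characters of ifninfmimiifnimiifn in place — ifn nfm i ifn i nfm imi ifn imi ifn ifn nfm i ifn imi ifn ifn nfm i — and concatenate.

ifnnfmiifninfmimiifnimiifnifnnfmiifnimiifnifnnfmi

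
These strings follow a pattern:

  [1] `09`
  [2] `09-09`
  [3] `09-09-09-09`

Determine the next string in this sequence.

s(k+1) = s(k)·-·s(k) — each term doubles the last with '-' between the halves.
So the next term is two copies of 09-09-09-09 with '-' between the halves.

09-09-09-09-09-09-09-09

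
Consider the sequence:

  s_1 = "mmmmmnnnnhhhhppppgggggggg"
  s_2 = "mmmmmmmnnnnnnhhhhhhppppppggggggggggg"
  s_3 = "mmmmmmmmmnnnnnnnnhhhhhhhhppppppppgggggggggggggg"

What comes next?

Each string has the form m^{2n+1} n^{2n} h^{2n} p^{2n} g^{3n+2}, where the shown terms are n = 2, 3, 4.
For the next term, n = 5, so the run lengths are 11, 10, 10, 10, 17.

mmmmmmmmmmmnnnnnnnnnnhhhhhhhhhhppppppppppggggggggggggggggg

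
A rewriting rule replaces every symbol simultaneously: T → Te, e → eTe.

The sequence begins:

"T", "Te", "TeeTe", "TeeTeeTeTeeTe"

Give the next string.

TeeTeeTeTeeTeeTeTeeTeTeeTeeTeTeeTe

Replace each of the 13 characters of TeeTeeTeTeeTe in place — Te eTe eTe Te eTe eTe Te eTe Te eTe eTe Te eTe — and concatenate.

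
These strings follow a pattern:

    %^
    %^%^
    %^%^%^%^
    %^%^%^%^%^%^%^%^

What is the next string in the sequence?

%^%^%^%^%^%^%^%^%^%^%^%^%^%^%^%^

Each string is two copies of the previous one concatenated.
So the next term is two copies of %^%^%^%^%^%^%^%^.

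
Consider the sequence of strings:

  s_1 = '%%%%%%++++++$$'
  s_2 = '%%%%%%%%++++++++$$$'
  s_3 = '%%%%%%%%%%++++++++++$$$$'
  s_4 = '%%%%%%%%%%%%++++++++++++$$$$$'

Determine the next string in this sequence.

%%%%%%%%%%%%%%++++++++++++++$$$$$$

The n-th term is 2n %'s then 2n +'s then n-1 $'s, where the shown terms are n = 3, 4, 5, 6.
At n = 7 the blocks have lengths 14, 14, 6.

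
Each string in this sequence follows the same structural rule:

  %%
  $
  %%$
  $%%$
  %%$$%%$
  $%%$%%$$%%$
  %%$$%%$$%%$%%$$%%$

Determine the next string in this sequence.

This is a Fibonacci-style word recurrence s(k) = s(k−2)·s(k−1): e.g. %%·$ = %%$.
Continuing: $%%$%%$$%%$ · %%$$%%$$%%$%%$$%%$ gives term 8.

$%%$%%$$%%$%%$$%%$$%%$%%$$%%$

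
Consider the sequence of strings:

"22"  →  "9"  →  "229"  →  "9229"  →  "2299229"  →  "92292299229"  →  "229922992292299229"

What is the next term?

92292299229229922992292299229

From term 3 onward, concatenate the second-to-last term with the last: 22·9 = 229, 9·229 = 9229, …
So term 8 is 92292299229·229922992292299229.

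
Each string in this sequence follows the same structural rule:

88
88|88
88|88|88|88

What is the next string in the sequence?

Each string is two copies of the previous one joined by '|'.
Doubling 88|88|88|88 with '|' between the halves:

88|88|88|88|88|88|88|88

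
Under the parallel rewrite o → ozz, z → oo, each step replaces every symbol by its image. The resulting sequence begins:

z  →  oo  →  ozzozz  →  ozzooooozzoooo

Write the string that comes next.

ozzooooozzozzozzozzozzooooozzozzozzozz

φ(ozzooooozzoooo) expands symbol-by-symbol to ozz oo oo ozz ozz ozz ozz ozz oo oo ozz ozz ozz ozz; joining the 14 pieces gives the next term.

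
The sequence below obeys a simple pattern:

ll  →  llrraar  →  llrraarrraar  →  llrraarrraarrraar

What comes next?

Every step adds rraar to the end: s(k+1) = s(k)·rraar.
Applying this once more to llrraarrraarrraar:

llrraarrraarrraarrraar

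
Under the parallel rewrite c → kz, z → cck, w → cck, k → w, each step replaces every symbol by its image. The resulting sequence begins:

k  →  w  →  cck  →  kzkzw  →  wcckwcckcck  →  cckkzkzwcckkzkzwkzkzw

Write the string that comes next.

Rewriting the 21 symbols of cckkzkzwcckkzkzwkzkzw one by one yields kz kz w w cck w cck cck kz kz w w cck w cck cck w cck w cck cck; concatenated:

kzkzwwcckwcckcckkzkzwwcckwcckcckwcckwcckcck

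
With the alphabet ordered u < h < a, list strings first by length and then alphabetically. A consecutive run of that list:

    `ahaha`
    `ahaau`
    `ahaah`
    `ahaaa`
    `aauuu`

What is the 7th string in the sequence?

aauua

Continuing the enumeration 2 steps past aauuu: aauuu → aauuh → (answer).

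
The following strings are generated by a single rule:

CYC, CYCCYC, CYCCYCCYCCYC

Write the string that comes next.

CYCCYCCYCCYCCYCCYCCYCCYC

Every step duplicates the string.
One more doubling of CYCCYCCYCCYC gives the answer.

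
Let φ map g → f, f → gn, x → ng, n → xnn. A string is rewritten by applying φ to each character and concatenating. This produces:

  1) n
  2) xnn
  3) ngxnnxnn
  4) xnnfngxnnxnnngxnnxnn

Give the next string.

Rewriting the 20 symbols of xnnfngxnnxnnngxnnxnn one by one yields ng xnn xnn gn xnn f ng xnn xnn ng xnn xnn xnn f ng xnn xnn ng xnn xnn; concatenated:

ngxnnxnngnxnnfngxnnxnnngxnnxnnxnnfngxnnxnnngxnnxnn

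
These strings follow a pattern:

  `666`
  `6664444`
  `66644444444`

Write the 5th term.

Each term is the previous one with 4444 appended.
From 66644444444, 2 further steps: 66644444444 → 666444444444444 → (answer).

6664444444444444444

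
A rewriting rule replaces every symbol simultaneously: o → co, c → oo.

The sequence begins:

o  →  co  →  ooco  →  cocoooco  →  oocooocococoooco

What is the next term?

Rewriting the 16 symbols of oocooocococoooco one by one yields co co oo co co co oo co oo co oo co co co oo co; concatenated:

cocooocococooocooocooocococoooco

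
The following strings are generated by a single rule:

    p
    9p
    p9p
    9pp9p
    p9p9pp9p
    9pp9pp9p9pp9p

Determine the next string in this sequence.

Each term (from the third on) is the two preceding terms concatenated in order: term 3 = p·9p = p9p.
The next term joins p9p9pp9p and 9pp9pp9p9pp9p.

p9p9pp9p9pp9pp9p9pp9p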